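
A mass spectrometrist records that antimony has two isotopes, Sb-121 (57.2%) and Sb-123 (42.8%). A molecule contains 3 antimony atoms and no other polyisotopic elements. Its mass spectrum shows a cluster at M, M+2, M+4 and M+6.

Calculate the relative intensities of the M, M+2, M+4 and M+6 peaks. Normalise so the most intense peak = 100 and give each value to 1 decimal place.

44.5 : 100.0 : 74.8 : 18.7

The 3 Sb atoms are independent, so intensities follow the terms of (0.572 + 0.428)^3.
P(M) = 0.572^3 = 0.187149
P(M+2) = 3 × 0.572^2 × 0.428^1 = 0.420104
P(M+4) = 3 × 0.572^1 × 0.428^2 = 0.314344
P(M+6) = 0.428^3 = 0.078403
The M+2 peak is largest (0.420104); scaling to 100 gives 44.5 : 100.0 : 74.8 : 18.7.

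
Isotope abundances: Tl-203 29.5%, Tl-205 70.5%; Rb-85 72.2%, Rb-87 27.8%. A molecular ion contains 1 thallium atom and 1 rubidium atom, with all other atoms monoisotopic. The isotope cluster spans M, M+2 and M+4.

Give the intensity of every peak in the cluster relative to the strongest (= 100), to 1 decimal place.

36.0 : 100.0 : 33.2

Thallium pattern (n=1): 0.2950 : 0.7050
Rubidium pattern (n=1): 0.7220 : 0.2780
Convolve the two distributions (both contribute in 2-u steps):
  M: 0.2950×0.7220 = 0.212990
  M+2: 0.2950×0.2780 + 0.7050×0.7220 = 0.591020
  M+4: 0.7050×0.2780 = 0.195990
Scale to base peak (0.591020) = 100: 36.0 : 100.0 : 33.2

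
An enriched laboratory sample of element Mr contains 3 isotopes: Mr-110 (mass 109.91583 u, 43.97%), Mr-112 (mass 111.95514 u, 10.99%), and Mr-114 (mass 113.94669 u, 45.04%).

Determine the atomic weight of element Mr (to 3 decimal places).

Weight each isotope mass by its fractional abundance: 0.4397 × 109.91583 + 0.1099 × 111.95514 + 0.4504 × 113.94669
= 48.329990 + 12.303870 + 51.321589 = 111.955449 u

111.955 u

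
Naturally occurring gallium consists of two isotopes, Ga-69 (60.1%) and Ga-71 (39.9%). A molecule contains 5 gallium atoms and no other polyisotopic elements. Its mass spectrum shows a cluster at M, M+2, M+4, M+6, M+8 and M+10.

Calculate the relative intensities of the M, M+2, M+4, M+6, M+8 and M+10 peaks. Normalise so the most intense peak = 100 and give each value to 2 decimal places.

Expanding (0.601 + 0.399)^5:
P(M) = 0.601^5 = 0.078410
P(M+2) = 5 × 0.601^4 × 0.399^1 = 0.260280
P(M+4) = 10 × 0.601^3 × 0.399^2 = 0.345596
P(M+6) = 10 × 0.601^2 × 0.399^3 = 0.229439
P(M+8) = 5 × 0.601^1 × 0.399^4 = 0.076162
P(M+10) = 0.399^5 = 0.010113
The M+4 peak is largest (0.345596); scaling to 100 gives 22.69 : 75.31 : 100.00 : 66.39 : 22.04 : 2.93.

22.69 : 75.31 : 100.00 : 66.39 : 22.04 : 2.93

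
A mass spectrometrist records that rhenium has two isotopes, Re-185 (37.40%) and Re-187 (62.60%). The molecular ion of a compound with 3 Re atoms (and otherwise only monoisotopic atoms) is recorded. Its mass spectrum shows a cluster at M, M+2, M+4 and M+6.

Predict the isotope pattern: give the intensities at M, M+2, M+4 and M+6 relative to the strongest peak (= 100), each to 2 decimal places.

11.90 : 59.74 : 100.00 : 55.79

Each Re atom is independently Re-185 (p = 0.3740) or Re-187 (q = 0.6260); the cluster is the binomial expansion (p + q)^3.
P(M) = 0.3740^3 = 0.052314
P(M+2) = 3 × 0.3740^2 × 0.6260^1 = 0.262687
P(M+4) = 3 × 0.3740^1 × 0.6260^2 = 0.439685
P(M+6) = 0.6260^3 = 0.245314
The M+4 peak is largest (0.439685); scaling to 100 gives 11.90 : 59.74 : 100.00 : 55.79.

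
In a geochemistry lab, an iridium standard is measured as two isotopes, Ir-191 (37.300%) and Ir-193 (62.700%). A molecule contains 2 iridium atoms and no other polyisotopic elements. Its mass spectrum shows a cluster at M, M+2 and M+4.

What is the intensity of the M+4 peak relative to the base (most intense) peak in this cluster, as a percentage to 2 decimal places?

Binomial terms of (0.37300 + 0.62700)^2: M 0.1391, M+2 0.4677, M+4 0.3931 → M+2 is the base peak.
P(M+2) = C(2,1) × 0.37300^1 × 0.62700^1 = 2 × 0.3730 × 0.6270 = 0.467742 (base)
P(M+4) = C(2,2) × 0.37300^0 × 0.62700^2 = 1 × 1.0000 × 0.393129 = 0.393129
Relative intensity = 0.393129 / 0.467742 × 100 = 84.05

84.05%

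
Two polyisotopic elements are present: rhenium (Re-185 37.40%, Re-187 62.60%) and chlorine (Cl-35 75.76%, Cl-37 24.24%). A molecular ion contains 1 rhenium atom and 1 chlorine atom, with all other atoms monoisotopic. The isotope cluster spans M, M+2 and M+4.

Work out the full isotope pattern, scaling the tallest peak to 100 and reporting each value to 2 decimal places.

Rhenium pattern (n=1): 0.3740 : 0.6260
Chlorine pattern (n=1): 0.7576 : 0.2424
Convolve the two distributions (both contribute in 2-u steps):
  M: 0.3740×0.7576 = 0.283342
  M+2: 0.3740×0.2424 + 0.6260×0.7576 = 0.564915
  M+4: 0.6260×0.2424 = 0.151742
Scale to base peak (0.564915) = 100: 50.16 : 100.00 : 26.86

50.16 : 100.00 : 26.86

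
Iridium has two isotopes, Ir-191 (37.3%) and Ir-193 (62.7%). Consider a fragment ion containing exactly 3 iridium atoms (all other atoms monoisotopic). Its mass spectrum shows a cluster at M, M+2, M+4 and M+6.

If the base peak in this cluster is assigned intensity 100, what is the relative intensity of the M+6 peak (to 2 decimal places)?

(0.373 + 0.627)^3 gives M 0.0519, M+2 0.2617, M+4 0.4399, M+6 0.2465; the largest is M+4.
P(M+4) = C(3,2) × 0.373^1 × 0.627^2 = 3 × 0.3730 × 0.393129 = 0.439911 (base)
P(M+6) = C(3,3) × 0.373^0 × 0.627^3 = 1 × 1.0000 × 0.24649188 = 0.246492
Relative intensity = 0.246492 / 0.439911 × 100 = 56.03

56.03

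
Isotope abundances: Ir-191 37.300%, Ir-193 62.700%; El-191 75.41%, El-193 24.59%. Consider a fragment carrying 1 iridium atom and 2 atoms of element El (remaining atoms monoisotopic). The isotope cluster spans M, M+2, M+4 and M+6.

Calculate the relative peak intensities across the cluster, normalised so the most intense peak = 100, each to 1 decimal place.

Iridium pattern (n=1): 0.3730 : 0.6270
Element El pattern (n=2): 0.56866681 : 0.37086638 : 0.06046681
Convolve the two distributions (both contribute in 2-u steps):
  M: 0.3730×0.56866681 = 0.212113
  M+2: 0.3730×0.37086638 + 0.6270×0.56866681 = 0.494887
  M+4: 0.3730×0.06046681 + 0.6270×0.37086638 = 0.255087
  M+6: 0.6270×0.06046681 = 0.037913
Scale to base peak (0.494887) = 100: 42.9 : 100.0 : 51.5 : 7.7

42.9 : 100.0 : 51.5 : 7.7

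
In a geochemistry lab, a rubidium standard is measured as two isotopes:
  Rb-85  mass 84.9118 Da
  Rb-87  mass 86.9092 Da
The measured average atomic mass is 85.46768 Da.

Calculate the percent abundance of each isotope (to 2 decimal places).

Rb-85: 72.17%, Rb-87: 27.83%

With x = fraction of Rb-85 (so Rb-87 is 1 − x):
84.9118·x + 86.9092·(1 − x) = 85.46768
(84.9118 − 86.9092)·x = 85.46768 − 86.9092
x = -1.44152 / -1.9974 = 0.72170 → 72.17% Rb-85, 27.83% Rb-87.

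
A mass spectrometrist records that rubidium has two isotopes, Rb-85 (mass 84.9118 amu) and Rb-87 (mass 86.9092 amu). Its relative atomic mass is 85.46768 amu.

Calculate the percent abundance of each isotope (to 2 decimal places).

Writing the weighted mean with unknown fraction x of Rb-85:
84.9118·x + 86.9092·(1 − x) = 85.46768
(84.9118 − 86.9092)·x = 85.46768 − 86.9092
x = -1.44152 / -1.9974 = 0.72170 → 72.17% Rb-85, 27.83% Rb-87.

Rb-85: 72.17%, Rb-87: 27.83%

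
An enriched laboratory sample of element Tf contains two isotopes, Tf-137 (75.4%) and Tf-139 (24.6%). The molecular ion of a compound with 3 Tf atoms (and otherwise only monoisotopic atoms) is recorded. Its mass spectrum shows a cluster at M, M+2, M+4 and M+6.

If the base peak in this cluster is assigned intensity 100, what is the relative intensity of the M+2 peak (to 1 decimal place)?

97.9

Binomial terms of (0.754 + 0.246)^3: M 0.4287, M+2 0.4196, M+4 0.1369, M+6 0.0149 → M is the base peak.
P(M) = C(3,0) × 0.754^3 × 0.246^0 = 1 × 0.42866106 × 1.0000 = 0.428661 (base)
P(M+2) = C(3,1) × 0.754^2 × 0.246^1 = 3 × 0.568516 × 0.2460 = 0.419565
Relative intensity = 0.419565 / 0.428661 × 100 = 97.9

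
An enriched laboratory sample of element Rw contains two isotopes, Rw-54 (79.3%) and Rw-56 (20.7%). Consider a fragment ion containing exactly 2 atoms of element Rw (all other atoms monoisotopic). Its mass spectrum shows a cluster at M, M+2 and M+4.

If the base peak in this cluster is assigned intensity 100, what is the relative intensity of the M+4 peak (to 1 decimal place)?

(0.793 + 0.207)^2 gives M 0.6288, M+2 0.3283, M+4 0.0428; the largest is M.
P(M) = C(2,0) × 0.793^2 × 0.207^0 = 1 × 0.628849 × 1.0000 = 0.628849 (base)
P(M+4) = C(2,2) × 0.793^0 × 0.207^2 = 1 × 1.0000 × 0.042849 = 0.042849
Relative intensity = 0.042849 / 0.628849 × 100 = 6.8

6.8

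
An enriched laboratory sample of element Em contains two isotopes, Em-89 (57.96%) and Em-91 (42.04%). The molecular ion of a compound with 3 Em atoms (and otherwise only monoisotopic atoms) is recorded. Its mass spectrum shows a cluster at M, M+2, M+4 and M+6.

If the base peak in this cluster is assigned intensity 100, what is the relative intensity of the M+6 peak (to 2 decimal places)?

17.54

Term probabilities: M 0.1947, M+2 0.4237, M+4 0.3073, M+6 0.0743. Base peak = M+2.
P(M+2) = C(3,1) × 0.5796^2 × 0.4204^1 = 3 × 0.33593616 × 0.4204 = 0.423683 (base)
P(M+6) = C(3,3) × 0.5796^0 × 0.4204^3 = 1 × 1.0000 × 0.07429988 = 0.074300
Relative intensity = 0.074300 / 0.423683 × 100 = 17.54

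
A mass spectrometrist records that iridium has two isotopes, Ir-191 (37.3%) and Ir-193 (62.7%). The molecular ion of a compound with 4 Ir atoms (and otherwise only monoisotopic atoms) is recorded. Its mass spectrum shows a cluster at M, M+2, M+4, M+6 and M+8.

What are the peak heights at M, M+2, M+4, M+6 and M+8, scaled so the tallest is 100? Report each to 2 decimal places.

5.26 : 35.39 : 89.23 : 100.00 : 42.02

Expanding (0.373 + 0.627)^4:
P(M) = 0.373^4 = 0.019357
P(M+2) = 4 × 0.373^3 × 0.627^1 = 0.130153
P(M+4) = 6 × 0.373^2 × 0.627^2 = 0.328174
P(M+6) = 4 × 0.373^1 × 0.627^3 = 0.367766
P(M+8) = 0.627^4 = 0.154550
The M+6 peak is largest (0.367766); scaling to 100 gives 5.26 : 35.39 : 89.23 : 100.00 : 42.02.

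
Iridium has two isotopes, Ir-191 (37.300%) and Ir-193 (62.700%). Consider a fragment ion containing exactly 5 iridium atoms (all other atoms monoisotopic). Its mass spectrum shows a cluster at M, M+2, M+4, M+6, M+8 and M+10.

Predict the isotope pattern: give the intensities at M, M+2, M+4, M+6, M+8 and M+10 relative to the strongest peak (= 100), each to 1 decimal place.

The 5 Ir atoms are independent, so intensities follow the terms of (0.37300 + 0.62700)^5.
P(M) = 0.37300^5 = 0.007220
P(M+2) = 5 × 0.37300^4 × 0.62700^1 = 0.060684
P(M+4) = 10 × 0.37300^3 × 0.62700^2 = 0.204015
P(M+6) = 10 × 0.37300^2 × 0.62700^3 = 0.342942
P(M+8) = 5 × 0.37300^1 × 0.62700^4 = 0.288237
P(M+10) = 0.62700^5 = 0.096903
The M+6 peak is largest (0.342942); scaling to 100 gives 2.1 : 17.7 : 59.5 : 100.0 : 84.0 : 28.3.

2.1 : 17.7 : 59.5 : 100.0 : 84.0 : 28.3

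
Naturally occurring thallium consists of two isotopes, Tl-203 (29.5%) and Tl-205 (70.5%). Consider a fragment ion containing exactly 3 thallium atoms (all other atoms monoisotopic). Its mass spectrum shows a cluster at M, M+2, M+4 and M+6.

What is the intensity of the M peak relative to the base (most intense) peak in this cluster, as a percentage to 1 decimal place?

5.8%

Term probabilities: M 0.0257, M+2 0.1841, M+4 0.4399, M+6 0.3504. Base peak = M+4.
P(M+4) = C(3,2) × 0.295^1 × 0.705^2 = 3 × 0.2950 × 0.497025 = 0.439867 (base)
P(M) = C(3,0) × 0.295^3 × 0.705^0 = 1 × 0.02567237 × 1.0000 = 0.025672
Relative intensity = 0.025672 / 0.439867 × 100 = 5.8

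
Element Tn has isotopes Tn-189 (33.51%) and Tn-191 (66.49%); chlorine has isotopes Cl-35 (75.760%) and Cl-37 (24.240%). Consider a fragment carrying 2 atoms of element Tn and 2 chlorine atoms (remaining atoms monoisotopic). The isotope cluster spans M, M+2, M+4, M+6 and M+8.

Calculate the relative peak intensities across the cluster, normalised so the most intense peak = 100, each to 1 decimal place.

Element Tn pattern (n=2): 0.11229201 : 0.44561598 : 0.44209201
Chlorine pattern (n=2): 0.57395776 : 0.36728448 : 0.05875776
Convolve the two distributions (both contribute in 2-u steps):
  M: 0.11229201×0.57395776 = 0.064451
  M+2: 0.11229201×0.36728448 + 0.44561598×0.57395776 = 0.297008
  M+4: 0.11229201×0.05875776 + 0.44561598×0.36728448 + 0.44209201×0.57395776 = 0.424008
  M+6: 0.44561598×0.05875776 + 0.44209201×0.36728448 = 0.188557
  M+8: 0.44209201×0.05875776 = 0.025976
Scale to base peak (0.424008) = 100: 15.2 : 70.0 : 100.0 : 44.5 : 6.1

15.2 : 70.0 : 100.0 : 44.5 : 6.1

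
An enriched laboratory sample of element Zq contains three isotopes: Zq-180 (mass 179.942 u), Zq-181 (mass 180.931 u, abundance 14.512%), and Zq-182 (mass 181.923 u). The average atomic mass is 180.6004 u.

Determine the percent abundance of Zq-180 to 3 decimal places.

The remaining 85.488% is split between Zq-180 (fraction x) and Zq-182 (fraction 0.85488 − x).
Substituting: 179.942x + 181.923(0.85488 − x) = 154.34369328
(179.942 − 181.923)x = -1.17864096  ⇒  x = 0.59497, y = 0.25991
Zq-180: 59.497%, Zq-182: 25.991%.

59.497%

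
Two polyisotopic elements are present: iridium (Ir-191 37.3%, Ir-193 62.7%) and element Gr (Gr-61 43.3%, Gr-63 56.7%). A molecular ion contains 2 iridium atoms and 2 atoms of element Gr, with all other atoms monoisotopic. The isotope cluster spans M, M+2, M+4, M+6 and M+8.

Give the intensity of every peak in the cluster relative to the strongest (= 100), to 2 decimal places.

Iridium pattern (n=2): 0.139129 : 0.467742 : 0.393129
Element Gr pattern (n=2): 0.187489 : 0.491022 : 0.321489
Convolve the two distributions (both contribute in 2-u steps):
  M: 0.139129×0.187489 = 0.026085
  M+2: 0.139129×0.491022 + 0.467742×0.187489 = 0.156012
  M+4: 0.139129×0.321489 + 0.467742×0.491022 + 0.393129×0.187489 = 0.348107
  M+6: 0.467742×0.321489 + 0.393129×0.491022 = 0.343409
  M+8: 0.393129×0.321489 = 0.126387
Scale to base peak (0.348107) = 100: 7.49 : 44.82 : 100.00 : 98.65 : 36.31

7.49 : 44.82 : 100.00 : 98.65 : 36.31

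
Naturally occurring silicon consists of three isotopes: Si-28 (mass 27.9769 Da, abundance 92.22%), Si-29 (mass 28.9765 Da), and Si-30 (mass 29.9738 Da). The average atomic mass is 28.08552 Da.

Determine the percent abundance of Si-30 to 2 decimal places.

The remaining 7.78% is split between Si-29 (fraction x) and Si-30 (fraction 0.0778 − x).
Substituting: 28.9765x + 29.9738(0.0778 − x) = 2.28522282
(28.9765 − 29.9738)x = -0.04673882  ⇒  x = 0.04687, y = 0.03093
Si-29: 4.69%, Si-30: 3.09%.

3.09%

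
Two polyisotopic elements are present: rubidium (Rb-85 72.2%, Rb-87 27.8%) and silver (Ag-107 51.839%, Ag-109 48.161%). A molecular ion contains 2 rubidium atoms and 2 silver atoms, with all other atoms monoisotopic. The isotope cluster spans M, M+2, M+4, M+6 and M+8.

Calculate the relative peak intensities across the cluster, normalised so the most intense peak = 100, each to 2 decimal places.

38.05 : 100.00 : 92.93 : 35.77 : 4.87

Rubidium pattern (n=2): 0.521284 : 0.401432 : 0.077284
Silver pattern (n=2): 0.26872819 : 0.49932362 : 0.23194819
Convolve the two distributions (both contribute in 2-u steps):
  M: 0.521284×0.26872819 = 0.140084
  M+2: 0.521284×0.49932362 + 0.401432×0.26872819 = 0.368166
  M+4: 0.521284×0.23194819 + 0.401432×0.49932362 + 0.077284×0.26872819 = 0.342124
  M+6: 0.401432×0.23194819 + 0.077284×0.49932362 = 0.131701
  M+8: 0.077284×0.23194819 = 0.017926
Scale to base peak (0.368166) = 100: 38.05 : 100.00 : 92.93 : 35.77 : 4.87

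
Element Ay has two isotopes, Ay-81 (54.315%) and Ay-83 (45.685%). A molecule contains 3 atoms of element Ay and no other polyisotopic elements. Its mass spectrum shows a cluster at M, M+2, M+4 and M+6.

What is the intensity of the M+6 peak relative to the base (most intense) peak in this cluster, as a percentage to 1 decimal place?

23.6%

Binomial terms of (0.54315 + 0.45685)^3: M 0.1602, M+2 0.4043, M+4 0.3401, M+6 0.0954 → M+2 is the base peak.
P(M+2) = C(3,1) × 0.54315^2 × 0.45685^1 = 3 × 0.29501192 × 0.45685 = 0.404329 (base)
P(M+6) = C(3,3) × 0.54315^0 × 0.45685^3 = 1 × 1.0000 × 0.09535004 = 0.095350
Relative intensity = 0.095350 / 0.404329 × 100 = 23.6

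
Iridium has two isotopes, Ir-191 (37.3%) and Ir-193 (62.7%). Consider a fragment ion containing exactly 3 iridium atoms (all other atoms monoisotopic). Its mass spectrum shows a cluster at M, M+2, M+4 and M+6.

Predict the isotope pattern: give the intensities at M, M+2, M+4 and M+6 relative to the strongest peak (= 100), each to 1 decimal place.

Expanding (0.373 + 0.627)^3:
P(M) = 0.373^3 = 0.051895
P(M+2) = 3 × 0.373^2 × 0.627^1 = 0.261702
P(M+4) = 3 × 0.373^1 × 0.627^2 = 0.439911
P(M+6) = 0.627^3 = 0.246492
The M+4 peak is largest (0.439911); scaling to 100 gives 11.8 : 59.5 : 100.0 : 56.0.

11.8 : 59.5 : 100.0 : 56.0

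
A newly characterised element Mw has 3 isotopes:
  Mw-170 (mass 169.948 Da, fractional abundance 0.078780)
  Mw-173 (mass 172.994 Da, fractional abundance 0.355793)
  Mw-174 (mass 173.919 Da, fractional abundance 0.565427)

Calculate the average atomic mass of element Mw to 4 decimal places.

Average mass = Σ (abundance × isotope mass) = 0.078780 × 169.948 + 0.355793 × 172.994 + 0.565427 × 173.919
= 13.38850 + 61.55005 + 98.33850 = 173.27705 Da

173.2771 Da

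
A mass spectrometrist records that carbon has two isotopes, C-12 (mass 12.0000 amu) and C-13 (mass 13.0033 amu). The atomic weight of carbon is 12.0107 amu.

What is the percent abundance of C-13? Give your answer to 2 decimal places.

1.07%

Let x be the fractional abundance of C-12; then C-13 has abundance 1 − x.
12.0000·x + 13.0033·(1 − x) = 12.0107
(12.0000 − 13.0033)·x = 12.0107 − 13.0033
x = -0.9926 / -1.0033 = 0.98934 → 98.93% C-12, 1.07% C-13.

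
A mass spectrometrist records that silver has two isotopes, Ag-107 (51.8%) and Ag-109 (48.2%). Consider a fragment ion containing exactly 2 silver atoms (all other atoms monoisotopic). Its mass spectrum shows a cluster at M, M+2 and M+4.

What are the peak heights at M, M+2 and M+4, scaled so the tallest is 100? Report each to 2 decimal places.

The 2 Ag atoms are independent, so intensities follow the terms of (0.518 + 0.482)^2.
P(M) = 0.518^2 = 0.268324
P(M+2) = 2 × 0.518^1 × 0.482^1 = 0.499352
P(M+4) = 0.482^2 = 0.232324
The M+2 peak is largest (0.499352); scaling to 100 gives 53.73 : 100.00 : 46.53.

53.73 : 100.00 : 46.53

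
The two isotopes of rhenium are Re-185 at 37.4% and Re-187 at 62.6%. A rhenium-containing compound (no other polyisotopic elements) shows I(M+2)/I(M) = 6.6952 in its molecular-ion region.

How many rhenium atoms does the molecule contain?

4

With n Re atoms, P(M+2)/P(M) = C(n,1)·p^(n−1)q / p^n = n·q/p = n · 0.626/0.374.
n = 6.6952 × 0.374/0.626 = 4.00 ≈ 4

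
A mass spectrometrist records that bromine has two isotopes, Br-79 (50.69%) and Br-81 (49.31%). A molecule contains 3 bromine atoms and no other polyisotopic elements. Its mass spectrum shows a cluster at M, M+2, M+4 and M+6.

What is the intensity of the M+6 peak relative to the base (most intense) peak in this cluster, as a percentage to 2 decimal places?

Term probabilities: M 0.1302, M+2 0.3801, M+4 0.3698, M+6 0.1199. Base peak = M+2.
P(M+2) = C(3,1) × 0.5069^2 × 0.4931^1 = 3 × 0.25694761 × 0.4931 = 0.380103 (base)
P(M+6) = C(3,3) × 0.5069^0 × 0.4931^3 = 1 × 1.0000 × 0.11989609 = 0.119896
Relative intensity = 0.119896 / 0.380103 × 100 = 31.54

31.54%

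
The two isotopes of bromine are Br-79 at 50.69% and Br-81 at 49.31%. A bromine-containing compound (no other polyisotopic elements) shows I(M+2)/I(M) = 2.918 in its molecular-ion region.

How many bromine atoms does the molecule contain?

The M+2/M ratio from n Br atoms is n · q/p = n · 0.4931/0.5069.
n = 2.918 × 0.5069/0.4931 = 3.00 ≈ 3

3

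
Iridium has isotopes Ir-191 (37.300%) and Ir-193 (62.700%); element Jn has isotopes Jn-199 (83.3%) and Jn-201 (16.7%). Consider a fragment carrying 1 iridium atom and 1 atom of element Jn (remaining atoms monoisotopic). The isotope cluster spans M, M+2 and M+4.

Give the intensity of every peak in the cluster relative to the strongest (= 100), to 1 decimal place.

Iridium pattern (n=1): 0.3730 : 0.6270
Element Jn pattern (n=1): 0.8330 : 0.1670
Convolve the two distributions (both contribute in 2-u steps):
  M: 0.3730×0.8330 = 0.310709
  M+2: 0.3730×0.1670 + 0.6270×0.8330 = 0.584582
  M+4: 0.6270×0.1670 = 0.104709
Scale to base peak (0.584582) = 100: 53.2 : 100.0 : 17.9

53.2 : 100.0 : 17.9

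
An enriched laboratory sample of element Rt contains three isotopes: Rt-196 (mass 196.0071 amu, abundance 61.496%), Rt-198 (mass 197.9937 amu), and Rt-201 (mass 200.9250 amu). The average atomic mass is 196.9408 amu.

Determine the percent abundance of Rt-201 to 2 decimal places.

Let x and y be the fractions of Rt-198 and Rt-201. Then x + y = 1 − 0.61496 = 0.38504 and 197.9937x + 200.9250y = 196.9408 − 0.61496×196.0071 = 76.404273784.
Substituting: 197.9937x + 200.9250(0.38504 − x) = 76.404273784
(197.9937 − 200.9250)x = -0.959888216  ⇒  x = 0.32746, y = 0.05758
Rt-198: 32.75%, Rt-201: 5.76%.

5.76%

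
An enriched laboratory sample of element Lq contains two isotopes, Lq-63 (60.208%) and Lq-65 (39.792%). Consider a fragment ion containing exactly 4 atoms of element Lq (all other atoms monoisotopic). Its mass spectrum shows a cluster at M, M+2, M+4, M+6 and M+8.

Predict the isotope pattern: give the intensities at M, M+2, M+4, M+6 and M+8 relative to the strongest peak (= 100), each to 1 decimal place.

Expanding (0.60208 + 0.39792)^4:
P(M) = 0.60208^4 = 0.131406
P(M+2) = 4 × 0.60208^3 × 0.39792^1 = 0.347391
P(M+4) = 6 × 0.60208^2 × 0.39792^2 = 0.344391
P(M+6) = 4 × 0.60208^1 × 0.39792^3 = 0.151740
P(M+8) = 0.39792^4 = 0.025072
The M+2 peak is largest (0.347391); scaling to 100 gives 37.8 : 100.0 : 99.1 : 43.7 : 7.2.

37.8 : 100.0 : 99.1 : 43.7 : 7.2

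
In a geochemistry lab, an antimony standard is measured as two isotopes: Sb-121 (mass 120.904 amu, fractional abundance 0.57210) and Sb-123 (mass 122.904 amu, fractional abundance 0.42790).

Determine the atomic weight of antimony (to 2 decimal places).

121.76 amu

Average mass = Σ (abundance × isotope mass) = 0.57210 × 120.904 + 0.42790 × 122.904
= 69.1692 + 52.5906 = 121.7598 amu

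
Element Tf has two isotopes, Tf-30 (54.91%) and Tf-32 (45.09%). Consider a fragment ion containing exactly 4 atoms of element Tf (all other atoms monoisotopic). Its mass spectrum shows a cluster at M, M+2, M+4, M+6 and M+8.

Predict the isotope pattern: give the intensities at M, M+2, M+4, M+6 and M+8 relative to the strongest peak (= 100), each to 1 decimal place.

24.7 : 81.2 : 100.0 : 54.7 : 11.2

Expanding (0.5491 + 0.4509)^4:
P(M) = 0.5491^4 = 0.090909
P(M+2) = 4 × 0.5491^3 × 0.4509^1 = 0.298603
P(M+4) = 6 × 0.5491^2 × 0.4509^2 = 0.367802
P(M+6) = 4 × 0.5491^1 × 0.4509^3 = 0.201350
P(M+8) = 0.4509^4 = 0.041335
The M+4 peak is largest (0.367802); scaling to 100 gives 24.7 : 81.2 : 100.0 : 54.7 : 11.2.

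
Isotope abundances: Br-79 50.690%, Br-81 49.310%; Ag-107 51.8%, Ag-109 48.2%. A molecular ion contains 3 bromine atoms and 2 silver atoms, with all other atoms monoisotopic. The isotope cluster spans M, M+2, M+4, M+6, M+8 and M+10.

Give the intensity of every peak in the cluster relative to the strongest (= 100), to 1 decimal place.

Bromine pattern (n=3): 0.13024674 : 0.3801026 : 0.36975457 : 0.11989609
Silver pattern (n=2): 0.268324 : 0.499352 : 0.232324
Convolve the two distributions (both contribute in 2-u steps):
  M: 0.13024674×0.268324 = 0.034948
  M+2: 0.13024674×0.499352 + 0.3801026×0.268324 = 0.167030
  M+4: 0.13024674×0.232324 + 0.3801026×0.499352 + 0.36975457×0.268324 = 0.319278
  M+6: 0.3801026×0.232324 + 0.36975457×0.499352 + 0.11989609×0.268324 = 0.305116
  M+8: 0.36975457×0.232324 + 0.11989609×0.499352 = 0.145773
  M+10: 0.11989609×0.232324 = 0.027855
Scale to base peak (0.319278) = 100: 10.9 : 52.3 : 100.0 : 95.6 : 45.7 : 8.7

10.9 : 52.3 : 100.0 : 95.6 : 45.7 : 8.7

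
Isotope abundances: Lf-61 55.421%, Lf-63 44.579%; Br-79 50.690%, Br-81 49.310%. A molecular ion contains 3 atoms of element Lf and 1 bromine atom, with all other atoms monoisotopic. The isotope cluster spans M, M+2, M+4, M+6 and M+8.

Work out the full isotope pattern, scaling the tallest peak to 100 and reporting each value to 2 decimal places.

Element Lf pattern (n=3): 0.17022489 : 0.41077149 : 0.33041234 : 0.08859128
Bromine pattern (n=1): 0.5069 : 0.4931
Convolve the two distributions (both contribute in 2-u steps):
  M: 0.17022489×0.5069 = 0.086287
  M+2: 0.17022489×0.4931 + 0.41077149×0.5069 = 0.292158
  M+4: 0.41077149×0.4931 + 0.33041234×0.5069 = 0.370037
  M+6: 0.33041234×0.4931 + 0.08859128×0.5069 = 0.207833
  M+8: 0.08859128×0.4931 = 0.043684
Scale to base peak (0.370037) = 100: 23.32 : 78.95 : 100.00 : 56.17 : 11.81

23.32 : 78.95 : 100.00 : 56.17 : 11.81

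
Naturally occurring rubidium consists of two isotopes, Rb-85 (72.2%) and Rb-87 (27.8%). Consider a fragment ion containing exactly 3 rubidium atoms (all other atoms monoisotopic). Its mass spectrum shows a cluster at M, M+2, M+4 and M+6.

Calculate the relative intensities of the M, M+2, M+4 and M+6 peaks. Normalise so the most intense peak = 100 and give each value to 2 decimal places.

Expanding (0.722 + 0.278)^3:
P(M) = 0.722^3 = 0.376367
P(M+2) = 3 × 0.722^2 × 0.278^1 = 0.434751
P(M+4) = 3 × 0.722^1 × 0.278^2 = 0.167397
P(M+6) = 0.278^3 = 0.021485
The M+2 peak is largest (0.434751); scaling to 100 gives 86.57 : 100.00 : 38.50 : 4.94.

86.57 : 100.00 : 38.50 : 4.94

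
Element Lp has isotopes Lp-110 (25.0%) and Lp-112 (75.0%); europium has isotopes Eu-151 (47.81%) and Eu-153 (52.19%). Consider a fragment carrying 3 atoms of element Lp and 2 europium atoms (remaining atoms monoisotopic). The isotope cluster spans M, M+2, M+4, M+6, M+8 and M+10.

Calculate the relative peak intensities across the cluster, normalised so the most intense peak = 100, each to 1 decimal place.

1.0 : 11.6 : 49.5 : 100.0 : 94.3 : 33.3

Element Lp pattern (n=3): 0.015625 : 0.140625 : 0.421875 : 0.421875
Europium pattern (n=2): 0.22857961 : 0.49904078 : 0.27237961
Convolve the two distributions (both contribute in 2-u steps):
  M: 0.015625×0.22857961 = 0.003572
  M+2: 0.015625×0.49904078 + 0.140625×0.22857961 = 0.039942
  M+4: 0.015625×0.27237961 + 0.140625×0.49904078 + 0.421875×0.22857961 = 0.170866
  M+6: 0.140625×0.27237961 + 0.421875×0.49904078 + 0.421875×0.22857961 = 0.345268
  M+8: 0.421875×0.27237961 + 0.421875×0.49904078 = 0.325443
  M+10: 0.421875×0.27237961 = 0.114910
Scale to base peak (0.345268) = 100: 1.0 : 11.6 : 49.5 : 100.0 : 94.3 : 33.3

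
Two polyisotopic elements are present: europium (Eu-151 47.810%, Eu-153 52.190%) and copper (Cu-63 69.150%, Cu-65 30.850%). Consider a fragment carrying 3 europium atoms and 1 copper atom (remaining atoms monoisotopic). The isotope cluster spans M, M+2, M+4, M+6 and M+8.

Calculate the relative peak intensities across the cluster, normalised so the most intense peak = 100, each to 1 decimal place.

Europium pattern (n=3): 0.10928391 : 0.3578871 : 0.39067407 : 0.14215492
Copper pattern (n=1): 0.6915 : 0.3085
Convolve the two distributions (both contribute in 2-u steps):
  M: 0.10928391×0.6915 = 0.075570
  M+2: 0.10928391×0.3085 + 0.3578871×0.6915 = 0.281193
  M+4: 0.3578871×0.3085 + 0.39067407×0.6915 = 0.380559
  M+6: 0.39067407×0.3085 + 0.14215492×0.6915 = 0.218823
  M+8: 0.14215492×0.3085 = 0.043855
Scale to base peak (0.380559) = 100: 19.9 : 73.9 : 100.0 : 57.5 : 11.5

19.9 : 73.9 : 100.0 : 57.5 : 11.5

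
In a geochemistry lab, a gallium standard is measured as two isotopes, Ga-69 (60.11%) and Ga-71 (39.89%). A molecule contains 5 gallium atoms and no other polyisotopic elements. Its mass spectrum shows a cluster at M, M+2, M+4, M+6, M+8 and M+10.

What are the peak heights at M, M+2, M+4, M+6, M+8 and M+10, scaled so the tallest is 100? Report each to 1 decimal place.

22.7 : 75.3 : 100.0 : 66.4 : 22.0 : 2.9

The 5 Ga atoms are independent, so intensities follow the terms of (0.6011 + 0.3989)^5.
P(M) = 0.6011^5 = 0.078475
P(M+2) = 5 × 0.6011^4 × 0.3989^1 = 0.260388
P(M+4) = 10 × 0.6011^3 × 0.3989^2 = 0.345596
P(M+6) = 10 × 0.6011^2 × 0.3989^3 = 0.229343
P(M+8) = 5 × 0.6011^1 × 0.3989^4 = 0.076098
P(M+10) = 0.3989^5 = 0.010100
The M+4 peak is largest (0.345596); scaling to 100 gives 22.7 : 75.3 : 100.0 : 66.4 : 22.0 : 2.9.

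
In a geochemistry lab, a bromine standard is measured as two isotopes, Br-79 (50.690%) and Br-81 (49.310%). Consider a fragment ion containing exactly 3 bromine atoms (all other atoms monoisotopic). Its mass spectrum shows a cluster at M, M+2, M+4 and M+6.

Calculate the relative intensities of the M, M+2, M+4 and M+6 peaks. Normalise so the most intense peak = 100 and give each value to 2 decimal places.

Expanding (0.50690 + 0.49310)^3:
P(M) = 0.50690^3 = 0.130247
P(M+2) = 3 × 0.50690^2 × 0.49310^1 = 0.380103
P(M+4) = 3 × 0.50690^1 × 0.49310^2 = 0.369755
P(M+6) = 0.49310^3 = 0.119896
The M+2 peak is largest (0.380103); scaling to 100 gives 34.27 : 100.00 : 97.28 : 31.54.

34.27 : 100.00 : 97.28 : 31.54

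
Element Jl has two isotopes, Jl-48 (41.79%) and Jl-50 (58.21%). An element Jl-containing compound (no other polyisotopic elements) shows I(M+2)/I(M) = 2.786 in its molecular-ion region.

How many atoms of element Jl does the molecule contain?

The M+2/M ratio from n Jl atoms is n · q/p = n · 0.5821/0.4179.
n = 2.786 × 0.4179/0.5821 = 2.00 ≈ 2

2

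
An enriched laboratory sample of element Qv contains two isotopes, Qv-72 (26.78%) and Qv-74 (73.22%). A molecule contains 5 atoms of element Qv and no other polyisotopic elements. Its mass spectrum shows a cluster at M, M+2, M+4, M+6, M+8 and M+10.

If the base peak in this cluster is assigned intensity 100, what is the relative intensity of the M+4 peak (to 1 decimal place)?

(0.2678 + 0.7322)^5 gives M 0.0014, M+2 0.0188, M+4 0.1030, M+6 0.2815, M+8 0.3849, M+10 0.2104; the largest is M+8.
P(M+8) = C(5,4) × 0.2678^1 × 0.7322^4 = 5 × 0.2678 × 0.28742127 = 0.384857 (base)
P(M+4) = C(5,2) × 0.2678^3 × 0.7322^2 = 10 × 0.01920577 × 0.53611684 = 0.102965
Relative intensity = 0.102965 / 0.384857 × 100 = 26.8

26.8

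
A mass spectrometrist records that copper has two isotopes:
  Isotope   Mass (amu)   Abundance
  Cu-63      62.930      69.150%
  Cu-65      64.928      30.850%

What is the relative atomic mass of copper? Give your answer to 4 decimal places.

63.5464 amu

Average mass = Σ (abundance × isotope mass) = 0.69150 × 62.930 + 0.30850 × 64.928
= 43.51610 + 20.03029 = 63.54639 amu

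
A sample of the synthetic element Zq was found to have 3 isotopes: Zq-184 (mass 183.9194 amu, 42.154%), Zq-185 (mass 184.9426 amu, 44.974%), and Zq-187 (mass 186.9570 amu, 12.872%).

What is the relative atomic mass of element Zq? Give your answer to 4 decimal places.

184.7706 amu

Ar = Σ fᵢ·mᵢ = 0.42154 × 183.9194 + 0.44974 × 184.9426 + 0.12872 × 186.9570
= 77.52938 + 83.17608 + 24.06511 = 184.77057 amu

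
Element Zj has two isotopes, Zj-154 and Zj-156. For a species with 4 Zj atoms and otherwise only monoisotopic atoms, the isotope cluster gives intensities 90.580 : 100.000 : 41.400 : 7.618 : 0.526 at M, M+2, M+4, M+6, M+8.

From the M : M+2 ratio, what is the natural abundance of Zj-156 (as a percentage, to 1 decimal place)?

Let p = fractional abundance of Zj-154. I(M+2)/I(M) = [C(4,1)·p^3·(1−p)] / p^4 = 4·(1−p)/p = 100.000/90.580 = 1.1040
(1−p)/p = 1.1040/4 = 0.2760  ⇒  p = 1/(1 + 0.2760) = 0.7837
Zj-154: 78.4%, Zj-156: 21.6%.

21.6%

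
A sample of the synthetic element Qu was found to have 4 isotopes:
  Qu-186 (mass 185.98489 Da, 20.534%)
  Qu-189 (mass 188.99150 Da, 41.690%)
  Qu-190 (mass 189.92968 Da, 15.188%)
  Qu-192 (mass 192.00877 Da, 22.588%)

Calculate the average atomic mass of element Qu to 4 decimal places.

The abundance-weighted mean is 0.20534 × 185.98489 + 0.41690 × 188.99150 + 0.15188 × 189.92968 + 0.22588 × 192.00877
= 38.190137 + 78.790556 + 28.846520 + 43.370941 = 189.198154 Da

189.1982 Da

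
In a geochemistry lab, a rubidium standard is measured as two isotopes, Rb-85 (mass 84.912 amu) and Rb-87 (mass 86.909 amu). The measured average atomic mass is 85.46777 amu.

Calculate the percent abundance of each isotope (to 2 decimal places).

With x = fraction of Rb-85 (so Rb-87 is 1 − x):
84.912·x + 86.909·(1 − x) = 85.46777
(84.912 − 86.909)·x = 85.46777 − 86.909
x = -1.44123 / -1.997 = 0.72170 → 72.17% Rb-85, 27.83% Rb-87.

Rb-85: 72.17%, Rb-87: 27.83%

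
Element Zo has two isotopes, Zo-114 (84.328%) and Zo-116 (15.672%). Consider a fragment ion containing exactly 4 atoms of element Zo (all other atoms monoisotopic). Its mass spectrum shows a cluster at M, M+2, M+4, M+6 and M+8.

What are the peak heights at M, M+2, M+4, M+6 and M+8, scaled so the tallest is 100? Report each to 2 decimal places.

100.00 : 74.34 : 20.72 : 2.57 : 0.12

The 4 Zo atoms are independent, so intensities follow the terms of (0.84328 + 0.15672)^4.
P(M) = 0.84328^4 = 0.505693
P(M+2) = 4 × 0.84328^3 × 0.15672^1 = 0.375924
P(M+4) = 6 × 0.84328^2 × 0.15672^2 = 0.104796
P(M+6) = 4 × 0.84328^1 × 0.15672^3 = 0.012984
P(M+8) = 0.15672^4 = 0.000603
The M peak is largest (0.505693); scaling to 100 gives 100.00 : 74.34 : 20.72 : 2.57 : 0.12.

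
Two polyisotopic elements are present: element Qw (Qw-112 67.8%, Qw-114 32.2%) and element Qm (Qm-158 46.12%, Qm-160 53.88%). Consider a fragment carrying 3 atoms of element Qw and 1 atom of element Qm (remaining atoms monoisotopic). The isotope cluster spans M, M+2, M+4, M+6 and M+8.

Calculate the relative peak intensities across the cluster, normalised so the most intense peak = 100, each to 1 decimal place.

38.6 : 100.0 : 90.3 : 34.6 : 4.8

Element Qw pattern (n=3): 0.31166575 : 0.44405474 : 0.21089326 : 0.03338625
Element Qm pattern (n=1): 0.4612 : 0.5388
Convolve the two distributions (both contribute in 2-u steps):
  M: 0.31166575×0.4612 = 0.143740
  M+2: 0.31166575×0.5388 + 0.44405474×0.4612 = 0.372724
  M+4: 0.44405474×0.5388 + 0.21089326×0.4612 = 0.336521
  M+6: 0.21089326×0.5388 + 0.03338625×0.4612 = 0.129027
  M+8: 0.03338625×0.5388 = 0.017989
Scale to base peak (0.372724) = 100: 38.6 : 100.0 : 90.3 : 34.6 : 4.8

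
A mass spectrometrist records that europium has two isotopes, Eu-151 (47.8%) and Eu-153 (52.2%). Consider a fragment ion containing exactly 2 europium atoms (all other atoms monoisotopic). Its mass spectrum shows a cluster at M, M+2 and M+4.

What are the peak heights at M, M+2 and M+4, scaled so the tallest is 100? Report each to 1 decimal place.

45.8 : 100.0 : 54.6

Expanding (0.478 + 0.522)^2:
P(M) = 0.478^2 = 0.228484
P(M+2) = 2 × 0.478^1 × 0.522^1 = 0.499032
P(M+4) = 0.522^2 = 0.272484
The M+2 peak is largest (0.499032); scaling to 100 gives 45.8 : 100.0 : 54.6.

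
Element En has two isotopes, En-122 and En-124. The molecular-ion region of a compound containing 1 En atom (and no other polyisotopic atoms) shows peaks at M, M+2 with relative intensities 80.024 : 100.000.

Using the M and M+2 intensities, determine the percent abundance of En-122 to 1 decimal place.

If p is the fraction of En that is En-122, then I(M+2)/I(M) = [C(1,1)·p^0·(1−p)] / p^1 = 1·(1−p)/p = 100.000/80.024 = 1.2496
(1−p)/p = 1.2496/1 = 1.2496  ⇒  p = 1/(1 + 1.2496) = 0.4445
En-122: 44.5%, En-124: 55.5%.

44.5%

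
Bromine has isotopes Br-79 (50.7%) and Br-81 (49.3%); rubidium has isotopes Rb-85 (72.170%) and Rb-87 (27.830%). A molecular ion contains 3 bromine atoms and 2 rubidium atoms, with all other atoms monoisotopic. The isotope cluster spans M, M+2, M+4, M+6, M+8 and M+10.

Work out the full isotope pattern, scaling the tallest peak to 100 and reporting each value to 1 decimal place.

19.1 : 70.5 : 100.0 : 67.6 : 21.6 : 2.6

Bromine pattern (n=3): 0.13032384 : 0.38017547 : 0.36967753 : 0.11982316
Rubidium pattern (n=2): 0.52085089 : 0.40169822 : 0.07745089
Convolve the two distributions (both contribute in 2-u steps):
  M: 0.13032384×0.52085089 = 0.067879
  M+2: 0.13032384×0.40169822 + 0.38017547×0.52085089 = 0.250366
  M+4: 0.13032384×0.07745089 + 0.38017547×0.40169822 + 0.36967753×0.52085089 = 0.355356
  M+6: 0.38017547×0.07745089 + 0.36967753×0.40169822 + 0.11982316×0.52085089 = 0.240354
  M+8: 0.36967753×0.07745089 + 0.11982316×0.40169822 = 0.076765
  M+10: 0.11982316×0.07745089 = 0.009280
Scale to base peak (0.355356) = 100: 19.1 : 70.5 : 100.0 : 67.6 : 21.6 : 2.6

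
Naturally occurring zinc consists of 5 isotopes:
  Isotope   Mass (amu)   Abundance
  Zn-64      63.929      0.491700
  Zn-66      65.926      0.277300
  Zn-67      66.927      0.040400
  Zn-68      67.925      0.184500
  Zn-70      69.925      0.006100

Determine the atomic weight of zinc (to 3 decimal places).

65.378 amu

Average mass = Σ (abundance × isotope mass) = 0.491700 × 63.929 + 0.277300 × 65.926 + 0.040400 × 66.927 + 0.184500 × 67.925 + 0.006100 × 69.925
= 31.4339 + 18.2813 + 2.7039 + 12.5322 + 0.4265 = 65.3778 amu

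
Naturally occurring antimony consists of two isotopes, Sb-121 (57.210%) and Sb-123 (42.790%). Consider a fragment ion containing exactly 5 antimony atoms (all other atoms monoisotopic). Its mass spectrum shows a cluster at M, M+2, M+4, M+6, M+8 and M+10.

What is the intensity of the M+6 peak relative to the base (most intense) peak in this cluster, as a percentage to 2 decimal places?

Term probabilities: M 0.0613, M+2 0.2292, M+4 0.3428, M+6 0.2564, M+8 0.0959, M+10 0.0143. Base peak = M+4.
P(M+4) = C(5,2) × 0.57210^3 × 0.42790^2 = 10 × 0.18724742 × 0.18309841 = 0.342847 (base)
P(M+6) = C(5,3) × 0.57210^2 × 0.42790^3 = 10 × 0.32729841 × 0.07834781 = 0.256431
Relative intensity = 0.256431 / 0.342847 × 100 = 74.79

74.79%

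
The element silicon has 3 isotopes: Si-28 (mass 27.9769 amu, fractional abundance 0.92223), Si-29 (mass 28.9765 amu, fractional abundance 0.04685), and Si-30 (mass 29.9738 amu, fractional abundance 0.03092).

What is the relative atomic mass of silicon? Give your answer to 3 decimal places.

Average mass = Σ (abundance × isotope mass) = 0.92223 × 27.9769 + 0.04685 × 28.9765 + 0.03092 × 29.9738
= 25.80114 + 1.35755 + 0.92679 = 28.08548 amu

28.085 amu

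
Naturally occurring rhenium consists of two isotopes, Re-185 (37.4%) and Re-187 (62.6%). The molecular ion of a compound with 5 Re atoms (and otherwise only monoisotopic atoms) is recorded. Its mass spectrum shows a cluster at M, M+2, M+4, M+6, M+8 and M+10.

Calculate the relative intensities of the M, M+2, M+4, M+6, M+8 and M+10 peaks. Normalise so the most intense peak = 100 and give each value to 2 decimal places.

2.13 : 17.85 : 59.74 : 100.00 : 83.69 : 28.02

Expanding (0.374 + 0.626)^5:
P(M) = 0.374^5 = 0.007317
P(M+2) = 5 × 0.374^4 × 0.626^1 = 0.061239
P(M+4) = 10 × 0.374^3 × 0.626^2 = 0.205005
P(M+6) = 10 × 0.374^2 × 0.626^3 = 0.343136
P(M+8) = 5 × 0.374^1 × 0.626^4 = 0.287170
P(M+10) = 0.626^5 = 0.096133
The M+6 peak is largest (0.343136); scaling to 100 gives 2.13 : 17.85 : 59.74 : 100.00 : 83.69 : 28.02.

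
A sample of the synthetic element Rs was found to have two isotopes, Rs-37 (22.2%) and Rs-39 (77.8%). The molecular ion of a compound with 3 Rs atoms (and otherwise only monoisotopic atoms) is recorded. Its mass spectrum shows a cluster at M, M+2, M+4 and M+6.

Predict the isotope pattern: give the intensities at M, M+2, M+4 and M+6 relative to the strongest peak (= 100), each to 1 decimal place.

Expanding (0.222 + 0.778)^3:
P(M) = 0.222^3 = 0.010941
P(M+2) = 3 × 0.222^2 × 0.778^1 = 0.115029
P(M+4) = 3 × 0.222^1 × 0.778^2 = 0.403119
P(M+6) = 0.778^3 = 0.470911
The M+6 peak is largest (0.470911); scaling to 100 gives 2.3 : 24.4 : 85.6 : 100.0.

2.3 : 24.4 : 85.6 : 100.0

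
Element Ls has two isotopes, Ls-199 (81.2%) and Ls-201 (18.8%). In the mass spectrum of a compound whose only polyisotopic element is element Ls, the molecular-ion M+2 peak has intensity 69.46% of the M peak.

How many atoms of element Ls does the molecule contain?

With n Ls atoms, P(M+2)/P(M) = C(n,1)·p^(n−1)q / p^n = n·q/p = n · 0.188/0.812.
n = 0.6946 × 0.812/0.188 = 3.00 ≈ 3

3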